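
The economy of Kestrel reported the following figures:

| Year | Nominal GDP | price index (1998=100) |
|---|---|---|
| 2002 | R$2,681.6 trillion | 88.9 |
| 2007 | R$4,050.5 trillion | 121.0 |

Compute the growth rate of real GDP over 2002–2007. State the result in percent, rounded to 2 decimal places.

Deflate each year: 2002 → 2681.6/0.889 = 3016.42; 2007 → 4050.5/1.210 = 3347.52.
So real GDP changed by 3347.52/3016.42 − 1 = 0.1098, i.e. 10.98%.

10.98%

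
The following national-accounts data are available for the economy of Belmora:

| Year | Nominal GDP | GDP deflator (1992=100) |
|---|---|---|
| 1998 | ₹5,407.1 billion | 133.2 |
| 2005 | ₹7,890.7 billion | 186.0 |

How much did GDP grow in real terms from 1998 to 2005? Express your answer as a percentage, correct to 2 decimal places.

4.51%

Deflate each year: 1998 → 5407.1/1.332 = 4059.38; 2005 → 7890.7/1.860 = 4242.31.
So real GDP changed by 4242.31/4059.38 − 1 = 0.0451, i.e. 4.51%.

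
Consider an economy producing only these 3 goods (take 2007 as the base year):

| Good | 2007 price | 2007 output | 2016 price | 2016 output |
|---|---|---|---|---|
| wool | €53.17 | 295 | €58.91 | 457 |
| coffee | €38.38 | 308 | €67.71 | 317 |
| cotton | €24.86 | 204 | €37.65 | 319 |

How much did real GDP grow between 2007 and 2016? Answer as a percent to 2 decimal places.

36.28%

Real GDP 2007 = Nominal GDP 2007 = 53.17·295 + 38.38·308 + 24.86·204 = 32577.63.
Real GDP 2016 (at 2007 prices) = 53.17·457 + 38.38·317 + 24.86·319 = 44395.49.
Real growth = 44395.49/32577.63 − 1 = 0.3628.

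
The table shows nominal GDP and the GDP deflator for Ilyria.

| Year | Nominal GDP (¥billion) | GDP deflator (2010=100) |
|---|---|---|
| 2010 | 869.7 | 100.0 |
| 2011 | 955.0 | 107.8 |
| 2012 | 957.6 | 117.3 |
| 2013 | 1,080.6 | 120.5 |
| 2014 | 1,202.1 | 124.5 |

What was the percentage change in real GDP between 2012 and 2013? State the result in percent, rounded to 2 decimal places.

9.85%

Real GDP 2012 = 957.6/1.173 = 816.37.
Real GDP 2013 = 1080.6/1.205 = 896.76.
Change = 896.76/816.37 − 1 = 0.0985.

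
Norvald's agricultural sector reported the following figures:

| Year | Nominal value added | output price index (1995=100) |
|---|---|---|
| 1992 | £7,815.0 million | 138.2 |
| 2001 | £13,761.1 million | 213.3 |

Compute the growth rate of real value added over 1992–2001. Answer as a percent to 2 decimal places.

Deflate each year: 1992 → 7815.0/1.382 = 5654.85; 2001 → 13761.1/2.133 = 6451.52.
So real value added changed by 6451.52/5654.85 − 1 = 0.1409, i.e. 14.09%.

14.09%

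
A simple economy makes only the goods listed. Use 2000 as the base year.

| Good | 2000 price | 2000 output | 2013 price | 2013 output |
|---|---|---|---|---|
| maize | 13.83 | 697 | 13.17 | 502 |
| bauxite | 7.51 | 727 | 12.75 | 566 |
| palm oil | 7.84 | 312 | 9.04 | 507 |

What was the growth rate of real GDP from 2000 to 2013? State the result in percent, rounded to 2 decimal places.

-13.55%

Real GDP 2000 = Nominal GDP 2000 = 13.83·697 + 7.51·727 + 7.84·312 = 17545.36.
Real GDP 2013 (at 2000 prices) = 13.83·502 + 7.51·566 + 7.84·507 = 15168.20.
Real growth = 15168.20/17545.36 − 1 = -0.1355.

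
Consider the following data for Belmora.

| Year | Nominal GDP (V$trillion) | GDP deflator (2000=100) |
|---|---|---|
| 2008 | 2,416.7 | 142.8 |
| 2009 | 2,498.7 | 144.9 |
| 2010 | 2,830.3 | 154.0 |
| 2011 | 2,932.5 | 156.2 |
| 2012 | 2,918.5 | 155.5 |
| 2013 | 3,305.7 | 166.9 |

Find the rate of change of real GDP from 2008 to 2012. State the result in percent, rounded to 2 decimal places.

10.90%

Real GDP 2008 = 2416.7/1.428 = 1692.37.
Real GDP 2012 = 2918.5/1.555 = 1876.85.
Change = 1876.85/1692.37 − 1 = 0.1090.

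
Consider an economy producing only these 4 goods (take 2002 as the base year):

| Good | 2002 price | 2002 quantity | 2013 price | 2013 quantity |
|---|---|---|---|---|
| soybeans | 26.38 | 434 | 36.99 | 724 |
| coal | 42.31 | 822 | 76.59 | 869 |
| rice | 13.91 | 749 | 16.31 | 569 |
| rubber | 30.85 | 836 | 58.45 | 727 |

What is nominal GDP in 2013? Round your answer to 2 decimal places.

Nominal GDP 2013 = Σ (p_2013 × q_2013) = 36.99·724 + 76.59·869 + 16.31·569 + 58.45·727 = 145111.01.

145111.01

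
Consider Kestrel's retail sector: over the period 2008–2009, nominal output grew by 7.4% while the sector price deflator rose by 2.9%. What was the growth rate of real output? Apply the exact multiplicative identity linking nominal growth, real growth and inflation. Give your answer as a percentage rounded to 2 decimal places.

(1 + g_nom) = (1 + g_real)(1 + π), so g_real = 1.0740 / 1.0290 − 1 = 0.04373.

4.37%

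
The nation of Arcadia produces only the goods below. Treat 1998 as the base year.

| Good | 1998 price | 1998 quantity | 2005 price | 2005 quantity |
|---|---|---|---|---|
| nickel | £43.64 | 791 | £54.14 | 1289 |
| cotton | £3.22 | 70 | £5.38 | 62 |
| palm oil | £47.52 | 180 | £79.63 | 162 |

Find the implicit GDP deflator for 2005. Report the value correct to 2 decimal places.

Nominal GDP 2005 = 54.14·1289 + 5.38·62 + 79.63·162 = 83020.08.
Real GDP 2005 (at 1998 prices) = 43.64·1289 + 3.22·62 + 47.52·162 = 64149.84.
Deflator = Nominal/Real × 100 = 83020.08/64149.84 × 100 = 129.416.

129.42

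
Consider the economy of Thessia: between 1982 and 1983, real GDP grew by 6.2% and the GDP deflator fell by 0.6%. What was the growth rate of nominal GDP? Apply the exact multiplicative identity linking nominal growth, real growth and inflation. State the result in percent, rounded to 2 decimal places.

(1 + g_nom) = (1 + g_real)(1 + π) = 1.0620 × 0.9940 = 1.05563.

5.56%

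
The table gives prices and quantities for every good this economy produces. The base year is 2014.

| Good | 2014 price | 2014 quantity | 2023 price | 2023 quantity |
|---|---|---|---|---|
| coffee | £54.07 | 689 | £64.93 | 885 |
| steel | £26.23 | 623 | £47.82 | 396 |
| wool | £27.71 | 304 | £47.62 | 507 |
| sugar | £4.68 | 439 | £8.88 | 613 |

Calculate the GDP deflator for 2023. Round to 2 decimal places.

141.02

Nominal GDP 2023 = 64.93·885 + 47.82·396 + 47.62·507 + 8.88·613 = 105986.55.
Real GDP 2023 (at 2014 prices) = 54.07·885 + 26.23·396 + 27.71·507 + 4.68·613 = 75156.84.
Deflator = Nominal/Real × 100 = 105986.55/75156.84 × 100 = 141.020.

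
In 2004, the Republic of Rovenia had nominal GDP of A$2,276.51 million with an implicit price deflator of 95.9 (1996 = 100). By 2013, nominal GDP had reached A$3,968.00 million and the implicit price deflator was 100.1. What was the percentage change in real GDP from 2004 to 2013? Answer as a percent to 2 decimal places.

Deflate each year: 2004 → 2276.51/0.959 = 2373.84; 2013 → 3968.00/1.001 = 3964.04.
So real GDP changed by 3964.04/2373.84 − 1 = 0.6699, i.e. 66.99%.

66.99%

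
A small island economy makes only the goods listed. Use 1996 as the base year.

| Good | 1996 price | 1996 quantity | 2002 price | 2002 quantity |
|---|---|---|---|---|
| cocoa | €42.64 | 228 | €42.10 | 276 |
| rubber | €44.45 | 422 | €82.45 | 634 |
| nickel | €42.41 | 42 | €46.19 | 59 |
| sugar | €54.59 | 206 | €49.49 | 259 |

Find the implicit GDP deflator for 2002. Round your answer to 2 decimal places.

Nominal GDP 2002 = 42.10·276 + 82.45·634 + 46.19·59 + 49.49·259 = 79436.02.
Real GDP 2002 (at 1996 prices) = 42.64·276 + 44.45·634 + 42.41·59 + 54.59·259 = 56590.94.
Deflator = Nominal/Real × 100 = 79436.02/56590.94 × 100 = 140.369.

140.37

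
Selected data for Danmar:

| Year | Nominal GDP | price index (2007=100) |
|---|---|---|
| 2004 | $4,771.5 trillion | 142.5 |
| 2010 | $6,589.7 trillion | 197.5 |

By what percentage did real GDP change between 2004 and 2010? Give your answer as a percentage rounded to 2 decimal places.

-0.35%

Real GDP 2004 = 4771.5 / 1.425 = 3348.42.
Real GDP 2010 = 6589.7 / 1.975 = 3336.56.
Real growth = 3336.56 / 3348.42 − 1 = -0.0035.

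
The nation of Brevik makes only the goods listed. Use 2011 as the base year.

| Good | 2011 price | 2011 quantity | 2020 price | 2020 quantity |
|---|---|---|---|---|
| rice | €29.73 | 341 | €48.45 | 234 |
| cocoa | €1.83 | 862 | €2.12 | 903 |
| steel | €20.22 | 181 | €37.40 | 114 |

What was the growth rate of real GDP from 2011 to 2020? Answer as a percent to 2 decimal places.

Real GDP 2011 = Nominal GDP 2011 = 29.73·341 + 1.83·862 + 20.22·181 = 15375.21.
Real GDP 2020 (at 2011 prices) = 29.73·234 + 1.83·903 + 20.22·114 = 10914.39.
Real growth = 10914.39/15375.21 − 1 = -0.2901.

-29.01%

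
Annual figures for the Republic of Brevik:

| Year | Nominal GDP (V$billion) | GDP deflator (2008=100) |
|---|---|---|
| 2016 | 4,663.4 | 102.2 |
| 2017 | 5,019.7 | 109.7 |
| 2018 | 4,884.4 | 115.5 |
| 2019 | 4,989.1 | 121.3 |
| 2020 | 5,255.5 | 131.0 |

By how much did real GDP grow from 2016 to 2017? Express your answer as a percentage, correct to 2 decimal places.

0.28%

Real GDP 2016 = 4663.4/1.022 = 4563.01.
Real GDP 2017 = 5019.7/1.097 = 4575.84.
Change = 4575.84/4563.01 − 1 = 0.0028.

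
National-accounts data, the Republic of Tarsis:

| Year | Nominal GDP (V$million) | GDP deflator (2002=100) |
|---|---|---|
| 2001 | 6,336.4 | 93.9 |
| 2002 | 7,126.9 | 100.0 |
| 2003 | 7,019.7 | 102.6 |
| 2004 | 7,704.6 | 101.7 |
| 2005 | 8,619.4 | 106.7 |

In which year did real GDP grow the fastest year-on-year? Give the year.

2002: real = 7126.9/1.000 = 7126.90; growth vs 2001 (6748.03) = 5.61%.
2003: real = 7019.7/1.026 = 6841.81; growth vs 2002 (7126.90) = -4.00%.
2004: real = 7704.6/1.017 = 7575.81; growth vs 2003 (6841.81) = 10.73%.
2005: real = 8619.4/1.067 = 8078.16; growth vs 2004 (7575.81) = 6.63%.

2004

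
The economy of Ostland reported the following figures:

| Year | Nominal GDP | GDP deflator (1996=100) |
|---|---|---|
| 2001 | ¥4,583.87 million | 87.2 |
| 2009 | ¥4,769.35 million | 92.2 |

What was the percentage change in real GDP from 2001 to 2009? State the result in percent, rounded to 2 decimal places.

Deflate each year: 2001 → 4583.87/0.872 = 5256.73; 2009 → 4769.35/0.922 = 5172.83.
So real GDP changed by 5172.83/5256.73 − 1 = -0.0160, i.e. -1.60%.

-1.60%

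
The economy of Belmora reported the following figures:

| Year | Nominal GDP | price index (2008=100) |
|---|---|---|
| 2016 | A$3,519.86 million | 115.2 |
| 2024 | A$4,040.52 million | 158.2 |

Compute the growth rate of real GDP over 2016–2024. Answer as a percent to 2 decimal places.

-16.41%

Deflate each year: 2016 → 3519.86/1.152 = 3055.43; 2024 → 4040.52/1.582 = 2554.06.
So real GDP changed by 2554.06/3055.43 − 1 = -0.1641, i.e. -16.41%.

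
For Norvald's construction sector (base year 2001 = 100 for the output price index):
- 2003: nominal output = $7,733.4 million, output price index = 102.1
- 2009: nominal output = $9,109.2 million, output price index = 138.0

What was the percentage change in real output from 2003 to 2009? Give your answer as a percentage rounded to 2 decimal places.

Deflate each year: 2003 → 7733.4/1.021 = 7574.34; 2009 → 9109.2/1.380 = 6600.87.
So real output changed by 6600.87/7574.34 − 1 = -0.1285, i.e. -12.85%.

-12.85%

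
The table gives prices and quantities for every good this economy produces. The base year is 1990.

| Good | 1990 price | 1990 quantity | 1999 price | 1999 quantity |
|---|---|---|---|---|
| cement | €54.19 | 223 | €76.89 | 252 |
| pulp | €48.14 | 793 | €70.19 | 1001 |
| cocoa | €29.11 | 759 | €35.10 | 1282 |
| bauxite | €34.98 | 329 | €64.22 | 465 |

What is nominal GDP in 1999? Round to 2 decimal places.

Nominal GDP 1999 = Σ (p_1999 × q_1999) = 76.89·252 + 70.19·1001 + 35.10·1282 + 64.22·465 = 164496.97.

€164496.97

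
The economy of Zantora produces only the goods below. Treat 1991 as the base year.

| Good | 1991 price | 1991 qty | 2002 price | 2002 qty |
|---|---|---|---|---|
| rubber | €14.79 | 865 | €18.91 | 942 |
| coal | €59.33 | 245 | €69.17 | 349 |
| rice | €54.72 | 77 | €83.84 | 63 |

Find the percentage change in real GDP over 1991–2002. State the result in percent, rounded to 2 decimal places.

Real GDP 1991 = Nominal GDP 1991 = 14.79·865 + 59.33·245 + 54.72·77 = 31542.64.
Real GDP 2002 (at 1991 prices) = 14.79·942 + 59.33·349 + 54.72·63 = 38085.71.
Real growth = 38085.71/31542.64 − 1 = 0.2074.

20.74%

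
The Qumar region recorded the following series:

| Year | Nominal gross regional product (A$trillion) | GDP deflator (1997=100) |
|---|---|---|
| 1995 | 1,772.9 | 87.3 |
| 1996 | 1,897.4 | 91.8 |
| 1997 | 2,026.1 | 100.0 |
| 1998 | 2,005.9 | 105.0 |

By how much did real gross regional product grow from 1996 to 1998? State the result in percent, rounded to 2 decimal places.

-7.57%

Real gross regional product 1996 = 1897.4/0.918 = 2066.88.
Real gross regional product 1998 = 2005.9/1.050 = 1910.38.
Change = 1910.38/2066.88 − 1 = -0.0757.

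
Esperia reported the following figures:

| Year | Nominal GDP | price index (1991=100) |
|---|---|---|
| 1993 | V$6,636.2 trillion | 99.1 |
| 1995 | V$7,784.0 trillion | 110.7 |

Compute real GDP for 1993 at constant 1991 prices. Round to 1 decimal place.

Real GDP = Nominal / (price index/100) = 6636.2 / 0.991 = 6696.47.

V$6,696.5 trillion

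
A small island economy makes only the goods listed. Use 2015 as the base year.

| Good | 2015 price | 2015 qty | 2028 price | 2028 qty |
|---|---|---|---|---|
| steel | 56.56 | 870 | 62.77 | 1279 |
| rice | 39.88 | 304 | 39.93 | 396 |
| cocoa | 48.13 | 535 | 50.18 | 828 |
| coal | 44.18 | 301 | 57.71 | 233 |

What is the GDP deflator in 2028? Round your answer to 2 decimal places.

Nominal GDP 2028 = 62.77·1279 + 39.93·396 + 50.18·828 + 57.71·233 = 151090.58.
Real GDP 2028 (at 2015 prices) = 56.56·1279 + 39.88·396 + 48.13·828 + 44.18·233 = 138278.30.
Deflator = Nominal/Real × 100 = 151090.58/138278.30 × 100 = 109.266.

109.27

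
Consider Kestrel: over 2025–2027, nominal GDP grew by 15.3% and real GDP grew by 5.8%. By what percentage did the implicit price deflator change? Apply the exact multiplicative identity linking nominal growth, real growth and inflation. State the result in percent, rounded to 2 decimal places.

8.98%

(1 + g_nom) = (1 + g_real)(1 + π), so π = 1.1530 / 1.0580 − 1 = 0.08979.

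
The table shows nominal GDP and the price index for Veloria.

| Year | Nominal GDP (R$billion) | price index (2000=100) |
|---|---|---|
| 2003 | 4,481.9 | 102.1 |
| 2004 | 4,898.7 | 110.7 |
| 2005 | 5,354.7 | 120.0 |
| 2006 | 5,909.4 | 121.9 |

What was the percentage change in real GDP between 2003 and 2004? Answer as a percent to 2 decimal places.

0.81%

Real GDP 2003 = 4481.9/1.021 = 4389.72.
Real GDP 2004 = 4898.7/1.107 = 4425.20.
Change = 4425.20/4389.72 − 1 = 0.0081.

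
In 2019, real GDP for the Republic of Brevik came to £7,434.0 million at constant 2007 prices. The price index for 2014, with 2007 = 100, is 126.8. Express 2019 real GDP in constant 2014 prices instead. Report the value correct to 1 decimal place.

£9,426.3 million

Real GDP in 2014 prices = Real GDP in 2007 prices × (P_2014/P_2007) = 7434.0 × 1.268 = 9426.31.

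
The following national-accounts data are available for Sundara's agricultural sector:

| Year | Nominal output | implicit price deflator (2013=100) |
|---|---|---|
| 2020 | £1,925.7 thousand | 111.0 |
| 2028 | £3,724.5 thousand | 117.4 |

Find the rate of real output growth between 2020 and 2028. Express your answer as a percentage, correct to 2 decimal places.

Real output 2020 = 1925.7 / 1.110 = 1734.86.
Real output 2028 = 3724.5 / 1.174 = 3172.49.
Real growth = 3172.49 / 1734.86 − 1 = 0.8287.

82.87%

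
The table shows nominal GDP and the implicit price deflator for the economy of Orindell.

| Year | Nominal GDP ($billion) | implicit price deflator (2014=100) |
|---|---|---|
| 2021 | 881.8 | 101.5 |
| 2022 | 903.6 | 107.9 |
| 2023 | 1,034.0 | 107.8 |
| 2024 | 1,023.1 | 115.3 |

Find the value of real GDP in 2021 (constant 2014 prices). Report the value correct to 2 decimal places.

$868.77 billion

Real GDP 2021 = 881.8 / 1.015 = 868.77.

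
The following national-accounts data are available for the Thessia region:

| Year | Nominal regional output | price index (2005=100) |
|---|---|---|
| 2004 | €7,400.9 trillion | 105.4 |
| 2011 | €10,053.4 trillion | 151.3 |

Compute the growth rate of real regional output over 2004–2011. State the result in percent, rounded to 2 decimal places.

-5.37%

Real regional output 2004 = 7400.9 / 1.054 = 7021.73.
Real regional output 2011 = 10053.4 / 1.513 = 6644.68.
Real growth = 6644.68 / 7021.73 − 1 = -0.0537.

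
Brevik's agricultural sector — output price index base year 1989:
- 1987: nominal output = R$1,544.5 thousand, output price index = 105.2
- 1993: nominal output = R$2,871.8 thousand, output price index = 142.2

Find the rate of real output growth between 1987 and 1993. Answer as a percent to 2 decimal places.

Real output 1987 = 1544.5 / 1.052 = 1468.16.
Real output 1993 = 2871.8 / 1.422 = 2019.55.
Real growth = 2019.55 / 1468.16 − 1 = 0.3756.

37.56%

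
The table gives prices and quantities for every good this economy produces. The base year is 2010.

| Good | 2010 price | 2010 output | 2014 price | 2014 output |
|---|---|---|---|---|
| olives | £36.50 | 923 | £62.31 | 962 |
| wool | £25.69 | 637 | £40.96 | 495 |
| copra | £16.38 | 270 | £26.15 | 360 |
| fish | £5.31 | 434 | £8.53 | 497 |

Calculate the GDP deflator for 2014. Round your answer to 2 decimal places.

166.54

Nominal GDP 2014 = 62.31·962 + 40.96·495 + 26.15·360 + 8.53·497 = 93870.83.
Real GDP 2014 (at 2010 prices) = 36.50·962 + 25.69·495 + 16.38·360 + 5.31·497 = 56365.42.
Deflator = Nominal/Real × 100 = 93870.83/56365.42 × 100 = 166.540.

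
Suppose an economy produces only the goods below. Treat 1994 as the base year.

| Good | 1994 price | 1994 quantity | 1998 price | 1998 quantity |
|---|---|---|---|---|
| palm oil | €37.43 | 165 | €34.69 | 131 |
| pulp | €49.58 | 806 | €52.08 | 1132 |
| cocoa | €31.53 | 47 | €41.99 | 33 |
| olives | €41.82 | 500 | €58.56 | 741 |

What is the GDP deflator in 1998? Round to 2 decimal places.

Nominal GDP 1998 = 34.69·131 + 52.08·1132 + 41.99·33 + 58.56·741 = 108277.58.
Real GDP 1998 (at 1994 prices) = 37.43·131 + 49.58·1132 + 31.53·33 + 41.82·741 = 93057.00.
Deflator = Nominal/Real × 100 = 108277.58/93057.00 × 100 = 116.356.

116.36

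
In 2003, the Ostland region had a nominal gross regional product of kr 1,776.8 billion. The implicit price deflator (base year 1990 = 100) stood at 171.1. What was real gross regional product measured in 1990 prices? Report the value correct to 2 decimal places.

Real gross regional product = Nominal / (implicit price deflator/100) = 1776.8 / 1.711 = 1038.46.

kr 1,038.46 billion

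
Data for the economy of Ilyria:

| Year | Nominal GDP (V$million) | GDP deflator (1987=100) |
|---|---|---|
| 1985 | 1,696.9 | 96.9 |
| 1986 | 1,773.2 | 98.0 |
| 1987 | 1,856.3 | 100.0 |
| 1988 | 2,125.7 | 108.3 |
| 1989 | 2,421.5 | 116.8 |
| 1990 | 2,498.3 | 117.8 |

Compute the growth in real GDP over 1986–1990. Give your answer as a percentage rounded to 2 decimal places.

Real GDP 1986 = 1773.2/0.980 = 1809.39.
Real GDP 1990 = 2498.3/1.178 = 2120.80.
Change = 2120.80/1809.39 − 1 = 0.1721.

17.21%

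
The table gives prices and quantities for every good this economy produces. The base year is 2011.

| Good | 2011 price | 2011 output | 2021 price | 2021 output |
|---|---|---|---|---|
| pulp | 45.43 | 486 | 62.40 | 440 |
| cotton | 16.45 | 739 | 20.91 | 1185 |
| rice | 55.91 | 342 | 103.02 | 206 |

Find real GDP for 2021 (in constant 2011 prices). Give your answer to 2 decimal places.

Real GDP 2021 = Σ (p_2011 × q_2021) = 45.43·440 + 16.45·1185 + 55.91·206 = 50999.91.

50999.91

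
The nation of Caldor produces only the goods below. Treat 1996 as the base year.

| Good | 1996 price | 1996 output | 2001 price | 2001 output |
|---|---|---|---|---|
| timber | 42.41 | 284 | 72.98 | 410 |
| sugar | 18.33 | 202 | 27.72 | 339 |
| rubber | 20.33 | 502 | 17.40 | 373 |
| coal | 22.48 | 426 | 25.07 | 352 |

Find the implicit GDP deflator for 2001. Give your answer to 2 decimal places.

139.74

Nominal GDP 2001 = 72.98·410 + 27.72·339 + 17.40·373 + 25.07·352 = 54633.72.
Real GDP 2001 (at 1996 prices) = 42.41·410 + 18.33·339 + 20.33·373 + 22.48·352 = 39098.02.
Deflator = Nominal/Real × 100 = 54633.72/39098.02 × 100 = 139.735.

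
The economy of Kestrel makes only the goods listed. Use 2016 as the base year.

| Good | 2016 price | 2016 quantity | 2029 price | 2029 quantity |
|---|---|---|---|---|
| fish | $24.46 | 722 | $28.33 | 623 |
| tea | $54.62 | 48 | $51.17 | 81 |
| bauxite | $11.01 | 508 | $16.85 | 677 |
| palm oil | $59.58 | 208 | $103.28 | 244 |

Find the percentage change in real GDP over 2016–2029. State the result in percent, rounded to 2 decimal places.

8.85%

Real GDP 2016 = Nominal GDP 2016 = 24.46·722 + 54.62·48 + 11.01·508 + 59.58·208 = 38267.60.
Real GDP 2029 (at 2016 prices) = 24.46·623 + 54.62·81 + 11.01·677 + 59.58·244 = 41654.09.
Real growth = 41654.09/38267.60 − 1 = 0.0885.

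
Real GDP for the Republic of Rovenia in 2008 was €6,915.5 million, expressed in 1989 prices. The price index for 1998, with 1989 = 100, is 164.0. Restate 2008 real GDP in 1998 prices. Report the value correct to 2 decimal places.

€11,341.42 million

Real GDP in 1998 prices = Real GDP in 1989 prices × (P_1998/P_1989) = 6915.5 × 1.640 = 11341.42.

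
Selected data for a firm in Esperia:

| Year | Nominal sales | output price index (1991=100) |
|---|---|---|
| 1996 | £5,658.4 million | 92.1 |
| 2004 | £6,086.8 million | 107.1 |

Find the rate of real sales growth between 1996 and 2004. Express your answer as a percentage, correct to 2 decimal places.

Deflate each year: 1996 → 5658.4/0.921 = 6143.76; 2004 → 6086.8/1.071 = 5683.29.
So real sales changed by 5683.29/6143.76 − 1 = -0.0749, i.e. -7.49%.

-7.49%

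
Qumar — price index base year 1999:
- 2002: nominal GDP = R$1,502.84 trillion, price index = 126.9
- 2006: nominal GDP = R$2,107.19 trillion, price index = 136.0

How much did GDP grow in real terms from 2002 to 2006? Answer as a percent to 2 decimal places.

Real GDP 2002 = 1502.84 / 1.269 = 1184.27.
Real GDP 2006 = 2107.19 / 1.360 = 1549.40.
Real growth = 1549.40 / 1184.27 − 1 = 0.3083.

30.83%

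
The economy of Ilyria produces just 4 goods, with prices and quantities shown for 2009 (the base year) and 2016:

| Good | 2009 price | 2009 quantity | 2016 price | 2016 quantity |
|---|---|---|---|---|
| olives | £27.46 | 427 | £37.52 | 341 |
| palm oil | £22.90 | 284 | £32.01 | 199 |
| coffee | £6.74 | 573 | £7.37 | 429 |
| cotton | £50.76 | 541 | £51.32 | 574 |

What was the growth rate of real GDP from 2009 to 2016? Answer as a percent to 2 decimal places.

-7.27%

Real GDP 2009 = Nominal GDP 2009 = 27.46·427 + 22.90·284 + 6.74·573 + 50.76·541 = 49552.20.
Real GDP 2016 (at 2009 prices) = 27.46·341 + 22.90·199 + 6.74·429 + 50.76·574 = 45948.66.
Real growth = 45948.66/49552.20 − 1 = -0.0727.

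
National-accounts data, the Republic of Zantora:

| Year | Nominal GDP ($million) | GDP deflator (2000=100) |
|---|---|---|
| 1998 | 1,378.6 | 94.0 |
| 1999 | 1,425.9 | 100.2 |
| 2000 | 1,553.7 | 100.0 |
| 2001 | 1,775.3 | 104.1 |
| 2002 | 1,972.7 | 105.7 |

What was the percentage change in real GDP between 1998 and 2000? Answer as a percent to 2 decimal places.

Real GDP 1998 = 1378.6/0.940 = 1466.60.
Real GDP 2000 = 1553.7/1.000 = 1553.70.
Change = 1553.70/1466.60 − 1 = 0.0594.

5.94%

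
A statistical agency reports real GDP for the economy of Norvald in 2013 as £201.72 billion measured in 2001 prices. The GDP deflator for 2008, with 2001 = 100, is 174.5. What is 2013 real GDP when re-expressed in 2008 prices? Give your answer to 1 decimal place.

£352.0 billion

Real GDP in 2008 prices = Real GDP in 2001 prices × (P_2008/P_2001) = 201.72 × 1.745 = 352.00.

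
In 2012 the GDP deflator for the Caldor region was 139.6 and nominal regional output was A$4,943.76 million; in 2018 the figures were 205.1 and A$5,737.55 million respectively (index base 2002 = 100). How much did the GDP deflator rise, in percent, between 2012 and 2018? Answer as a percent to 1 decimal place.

46.9%

Price-level change = 205.1 / 139.6 − 1 = 0.4692.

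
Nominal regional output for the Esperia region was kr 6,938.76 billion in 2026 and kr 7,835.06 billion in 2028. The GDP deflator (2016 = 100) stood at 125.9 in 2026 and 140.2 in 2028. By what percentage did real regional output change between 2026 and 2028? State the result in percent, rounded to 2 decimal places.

Real regional output 2026 = 6938.76 / 1.259 = 5511.33.
Real regional output 2028 = 7835.06 / 1.402 = 5588.49.
Real growth = 5588.49 / 5511.33 − 1 = 0.0140.

1.40%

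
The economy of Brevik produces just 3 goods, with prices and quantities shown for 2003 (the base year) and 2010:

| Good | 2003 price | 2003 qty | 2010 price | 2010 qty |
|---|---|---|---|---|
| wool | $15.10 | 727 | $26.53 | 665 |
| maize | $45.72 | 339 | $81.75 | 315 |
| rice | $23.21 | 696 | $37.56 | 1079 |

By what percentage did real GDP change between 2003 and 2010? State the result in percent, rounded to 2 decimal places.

16.08%

Real GDP 2003 = Nominal GDP 2003 = 15.10·727 + 45.72·339 + 23.21·696 = 42630.94.
Real GDP 2010 (at 2003 prices) = 15.10·665 + 45.72·315 + 23.21·1079 = 49486.89.
Real growth = 49486.89/42630.94 − 1 = 0.1608.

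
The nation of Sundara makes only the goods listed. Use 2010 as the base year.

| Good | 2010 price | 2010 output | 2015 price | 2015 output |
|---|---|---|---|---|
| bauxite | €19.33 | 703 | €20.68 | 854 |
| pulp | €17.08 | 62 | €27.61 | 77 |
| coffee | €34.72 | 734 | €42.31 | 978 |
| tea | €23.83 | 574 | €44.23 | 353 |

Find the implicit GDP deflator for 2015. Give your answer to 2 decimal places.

Nominal GDP 2015 = 20.68·854 + 27.61·77 + 42.31·978 + 44.23·353 = 76779.06.
Real GDP 2015 (at 2010 prices) = 19.33·854 + 17.08·77 + 34.72·978 + 23.83·353 = 60191.13.
Deflator = Nominal/Real × 100 = 76779.06/60191.13 × 100 = 127.559.

127.56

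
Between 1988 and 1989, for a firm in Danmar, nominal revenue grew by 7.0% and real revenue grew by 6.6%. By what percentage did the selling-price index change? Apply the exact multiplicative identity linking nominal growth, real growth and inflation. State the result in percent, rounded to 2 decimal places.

(1 + g_nom) = (1 + g_real)(1 + π), so π = 1.0700 / 1.0660 − 1 = 0.00375.

0.38%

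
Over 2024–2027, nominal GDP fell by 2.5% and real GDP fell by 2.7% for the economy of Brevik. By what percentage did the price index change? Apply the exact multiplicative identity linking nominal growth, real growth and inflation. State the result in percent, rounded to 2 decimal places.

0.21%

(1 + g_nom) = (1 + g_real)(1 + π), so π = 0.9750 / 0.9730 − 1 = 0.00206.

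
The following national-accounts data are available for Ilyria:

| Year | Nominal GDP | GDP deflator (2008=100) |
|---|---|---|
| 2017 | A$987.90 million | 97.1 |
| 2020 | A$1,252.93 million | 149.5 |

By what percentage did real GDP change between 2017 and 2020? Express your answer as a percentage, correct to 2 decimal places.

Real GDP 2017 = 987.90 / 0.971 = 1017.40.
Real GDP 2020 = 1252.93 / 1.495 = 838.08.
Real growth = 838.08 / 1017.40 − 1 = -0.1763.

-17.63%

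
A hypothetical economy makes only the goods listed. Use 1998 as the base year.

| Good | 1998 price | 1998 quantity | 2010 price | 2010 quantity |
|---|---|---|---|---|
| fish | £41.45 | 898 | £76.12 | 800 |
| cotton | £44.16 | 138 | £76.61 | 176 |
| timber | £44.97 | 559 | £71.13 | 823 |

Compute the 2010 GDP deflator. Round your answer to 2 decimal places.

170.54

Nominal GDP 2010 = 76.12·800 + 76.61·176 + 71.13·823 = 132919.35.
Real GDP 2010 (at 1998 prices) = 41.45·800 + 44.16·176 + 44.97·823 = 77942.47.
Deflator = Nominal/Real × 100 = 132919.35/77942.47 × 100 = 170.535.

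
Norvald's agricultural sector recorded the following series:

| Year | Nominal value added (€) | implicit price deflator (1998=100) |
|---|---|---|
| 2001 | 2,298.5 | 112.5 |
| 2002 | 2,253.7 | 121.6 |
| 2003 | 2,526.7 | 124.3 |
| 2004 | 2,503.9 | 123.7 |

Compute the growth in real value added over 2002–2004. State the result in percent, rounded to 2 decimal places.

Real value added 2002 = 2253.7/1.216 = 1853.37.
Real value added 2004 = 2503.9/1.237 = 2024.17.
Change = 2024.17/1853.37 − 1 = 0.0922.

9.22%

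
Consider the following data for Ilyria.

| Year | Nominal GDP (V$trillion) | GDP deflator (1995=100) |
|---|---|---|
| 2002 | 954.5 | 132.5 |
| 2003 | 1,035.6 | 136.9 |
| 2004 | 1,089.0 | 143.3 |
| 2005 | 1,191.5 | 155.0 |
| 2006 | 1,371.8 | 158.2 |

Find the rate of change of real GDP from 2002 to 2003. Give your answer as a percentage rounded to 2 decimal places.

5.01%

Real GDP 2002 = 954.5/1.325 = 720.38.
Real GDP 2003 = 1035.6/1.369 = 756.46.
Change = 756.46/720.38 − 1 = 0.0501.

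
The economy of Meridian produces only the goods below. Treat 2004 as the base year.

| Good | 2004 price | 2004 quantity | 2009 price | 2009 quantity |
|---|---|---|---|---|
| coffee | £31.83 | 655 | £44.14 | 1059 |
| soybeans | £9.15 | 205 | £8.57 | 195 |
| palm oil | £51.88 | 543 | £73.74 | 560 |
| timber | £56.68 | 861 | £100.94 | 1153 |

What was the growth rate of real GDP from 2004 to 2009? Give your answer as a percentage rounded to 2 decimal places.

30.29%

Real GDP 2004 = Nominal GDP 2004 = 31.83·655 + 9.15·205 + 51.88·543 + 56.68·861 = 99696.72.
Real GDP 2009 (at 2004 prices) = 31.83·1059 + 9.15·195 + 51.88·560 + 56.68·1153 = 129897.06.
Real growth = 129897.06/99696.72 − 1 = 0.3029.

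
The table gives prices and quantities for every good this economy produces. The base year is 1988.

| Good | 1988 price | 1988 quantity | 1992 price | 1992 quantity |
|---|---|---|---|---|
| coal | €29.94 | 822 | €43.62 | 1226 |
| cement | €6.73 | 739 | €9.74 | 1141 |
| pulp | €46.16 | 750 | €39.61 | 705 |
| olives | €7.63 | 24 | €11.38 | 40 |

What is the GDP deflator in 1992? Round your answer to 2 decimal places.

Nominal GDP 1992 = 43.62·1226 + 9.74·1141 + 39.61·705 + 11.38·40 = 92971.71.
Real GDP 1992 (at 1988 prices) = 29.94·1226 + 6.73·1141 + 46.16·705 + 7.63·40 = 77233.37.
Deflator = Nominal/Real × 100 = 92971.71/77233.37 × 100 = 120.378.

120.38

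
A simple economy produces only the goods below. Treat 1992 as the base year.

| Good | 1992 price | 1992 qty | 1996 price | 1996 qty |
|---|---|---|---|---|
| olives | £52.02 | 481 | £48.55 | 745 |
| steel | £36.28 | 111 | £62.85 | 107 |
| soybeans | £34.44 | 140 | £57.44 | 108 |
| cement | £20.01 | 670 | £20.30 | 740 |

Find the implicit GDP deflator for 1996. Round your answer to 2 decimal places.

Nominal GDP 1996 = 48.55·745 + 62.85·107 + 57.44·108 + 20.30·740 = 64120.22.
Real GDP 1996 (at 1992 prices) = 52.02·745 + 36.28·107 + 34.44·108 + 20.01·740 = 61163.78.
Deflator = Nominal/Real × 100 = 64120.22/61163.78 × 100 = 104.834.

104.83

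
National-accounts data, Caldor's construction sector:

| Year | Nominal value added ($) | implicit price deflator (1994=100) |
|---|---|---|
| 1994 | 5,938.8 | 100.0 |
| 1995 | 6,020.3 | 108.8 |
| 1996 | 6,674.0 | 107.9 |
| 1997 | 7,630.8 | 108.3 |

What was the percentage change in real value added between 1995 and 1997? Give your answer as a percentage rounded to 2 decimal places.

27.34%

Real value added 1995 = 6020.3/1.088 = 5533.36.
Real value added 1997 = 7630.8/1.083 = 7045.98.
Change = 7045.98/5533.36 − 1 = 0.2734.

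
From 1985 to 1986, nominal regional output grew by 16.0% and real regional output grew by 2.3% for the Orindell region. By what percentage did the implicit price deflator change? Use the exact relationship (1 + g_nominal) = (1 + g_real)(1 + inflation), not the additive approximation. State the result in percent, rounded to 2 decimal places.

13.39%

(1 + g_nom) = (1 + g_real)(1 + π), so π = 1.1600 / 1.0230 − 1 = 0.13392.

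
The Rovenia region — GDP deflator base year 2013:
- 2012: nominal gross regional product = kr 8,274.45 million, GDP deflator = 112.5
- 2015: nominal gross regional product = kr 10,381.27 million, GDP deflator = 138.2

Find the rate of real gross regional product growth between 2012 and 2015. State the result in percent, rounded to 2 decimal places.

2.13%

Deflate each year: 2012 → 8274.45/1.125 = 7355.07; 2015 → 10381.27/1.382 = 7511.77.
So real gross regional product changed by 7511.77/7355.07 − 1 = 0.0213, i.e. 2.13%.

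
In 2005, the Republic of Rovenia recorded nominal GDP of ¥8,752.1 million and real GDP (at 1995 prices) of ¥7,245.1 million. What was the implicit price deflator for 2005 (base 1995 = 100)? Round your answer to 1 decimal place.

implicit price deflator = (Nominal / Real) × 100 = 8752.1 / 7245.1 × 100 = 120.80.

120.8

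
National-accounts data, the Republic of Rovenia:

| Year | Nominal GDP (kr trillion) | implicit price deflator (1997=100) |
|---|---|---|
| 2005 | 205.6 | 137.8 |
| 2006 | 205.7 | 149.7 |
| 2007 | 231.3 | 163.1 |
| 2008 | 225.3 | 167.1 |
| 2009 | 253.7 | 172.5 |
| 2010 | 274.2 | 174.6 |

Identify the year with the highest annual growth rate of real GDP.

2009

2006: real = 205.7/1.497 = 137.41; growth vs 2005 (149.20) = -7.90%.
2007: real = 231.3/1.631 = 141.81; growth vs 2006 (137.41) = 3.20%.
2008: real = 225.3/1.671 = 134.83; growth vs 2007 (141.81) = -4.92%.
2009: real = 253.7/1.725 = 147.07; growth vs 2008 (134.83) = 9.08%.
2010: real = 274.2/1.746 = 157.04; growth vs 2009 (147.07) = 6.78%.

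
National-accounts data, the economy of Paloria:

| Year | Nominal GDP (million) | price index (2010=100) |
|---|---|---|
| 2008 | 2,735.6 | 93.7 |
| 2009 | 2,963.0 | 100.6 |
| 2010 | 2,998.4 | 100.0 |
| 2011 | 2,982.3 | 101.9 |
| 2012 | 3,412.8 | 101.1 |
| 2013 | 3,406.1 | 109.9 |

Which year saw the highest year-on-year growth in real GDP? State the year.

2009: real = 2963.0/1.006 = 2945.33; growth vs 2008 (2919.53) = 0.88%.
2010: real = 2998.4/1.000 = 2998.40; growth vs 2009 (2945.33) = 1.80%.
2011: real = 2982.3/1.019 = 2926.69; growth vs 2010 (2998.40) = -2.39%.
2012: real = 3412.8/1.011 = 3375.67; growth vs 2011 (2926.69) = 15.34%.
2013: real = 3406.1/1.099 = 3099.27; growth vs 2012 (3375.67) = -8.19%.

2012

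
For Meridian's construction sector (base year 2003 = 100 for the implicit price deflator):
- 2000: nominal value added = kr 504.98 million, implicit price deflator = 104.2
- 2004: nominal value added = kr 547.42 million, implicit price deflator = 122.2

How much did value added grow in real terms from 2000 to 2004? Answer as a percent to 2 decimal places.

-7.56%

Deflate each year: 2000 → 504.98/1.042 = 484.63; 2004 → 547.42/1.222 = 447.97.
So real value added changed by 447.97/484.63 − 1 = -0.0756, i.e. -7.56%.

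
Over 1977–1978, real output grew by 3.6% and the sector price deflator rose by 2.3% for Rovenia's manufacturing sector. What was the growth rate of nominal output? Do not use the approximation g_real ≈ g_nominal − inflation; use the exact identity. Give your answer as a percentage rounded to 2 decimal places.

(1 + g_nom) = (1 + g_real)(1 + π) = 1.0360 × 1.0230 = 1.05983.

5.98%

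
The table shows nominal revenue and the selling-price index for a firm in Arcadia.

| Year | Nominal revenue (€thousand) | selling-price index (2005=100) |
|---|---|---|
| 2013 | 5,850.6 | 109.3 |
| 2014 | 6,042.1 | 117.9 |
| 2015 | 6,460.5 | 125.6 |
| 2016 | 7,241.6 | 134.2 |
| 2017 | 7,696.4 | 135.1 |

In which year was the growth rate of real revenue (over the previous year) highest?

2017

2014: real = 6042.1/1.179 = 5124.77; growth vs 2013 (5352.79) = -4.26%.
2015: real = 6460.5/1.256 = 5143.71; growth vs 2014 (5124.77) = 0.37%.
2016: real = 7241.6/1.342 = 5396.13; growth vs 2015 (5143.71) = 4.91%.
2017: real = 7696.4/1.351 = 5696.82; growth vs 2016 (5396.13) = 5.57%.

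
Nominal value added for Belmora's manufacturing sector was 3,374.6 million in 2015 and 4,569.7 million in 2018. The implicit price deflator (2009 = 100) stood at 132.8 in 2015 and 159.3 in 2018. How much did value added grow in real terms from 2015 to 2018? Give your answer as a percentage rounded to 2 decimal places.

12.89%

Real value added 2015 = 3374.6 / 1.328 = 2541.11.
Real value added 2018 = 4569.7 / 1.593 = 2868.61.
Real growth = 2868.61 / 2541.11 − 1 = 0.1289.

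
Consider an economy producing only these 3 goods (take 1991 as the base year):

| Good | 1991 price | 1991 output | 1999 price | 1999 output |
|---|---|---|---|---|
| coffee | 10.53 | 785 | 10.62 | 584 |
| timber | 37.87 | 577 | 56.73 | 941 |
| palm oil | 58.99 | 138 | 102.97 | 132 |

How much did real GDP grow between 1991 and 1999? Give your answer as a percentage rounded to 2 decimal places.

29.57%

Real GDP 1991 = Nominal GDP 1991 = 10.53·785 + 37.87·577 + 58.99·138 = 38257.66.
Real GDP 1999 (at 1991 prices) = 10.53·584 + 37.87·941 + 58.99·132 = 49571.87.
Real growth = 49571.87/38257.66 − 1 = 0.2957.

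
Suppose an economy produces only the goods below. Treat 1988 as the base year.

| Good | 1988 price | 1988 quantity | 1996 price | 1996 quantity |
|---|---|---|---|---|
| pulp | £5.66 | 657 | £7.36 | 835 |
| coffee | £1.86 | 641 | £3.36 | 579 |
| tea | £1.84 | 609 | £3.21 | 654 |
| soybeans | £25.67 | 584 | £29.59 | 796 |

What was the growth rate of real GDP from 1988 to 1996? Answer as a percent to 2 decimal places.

Real GDP 1988 = Nominal GDP 1988 = 5.66·657 + 1.86·641 + 1.84·609 + 25.67·584 = 21022.72.
Real GDP 1996 (at 1988 prices) = 5.66·835 + 1.86·579 + 1.84·654 + 25.67·796 = 27439.72.
Real growth = 27439.72/21022.72 − 1 = 0.3052.

30.52%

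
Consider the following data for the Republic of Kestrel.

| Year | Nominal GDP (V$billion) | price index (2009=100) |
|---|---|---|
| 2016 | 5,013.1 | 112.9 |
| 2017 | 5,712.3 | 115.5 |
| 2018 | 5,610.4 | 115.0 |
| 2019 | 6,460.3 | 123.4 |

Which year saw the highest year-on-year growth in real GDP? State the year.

2017

2017: real = 5712.3/1.155 = 4945.71; growth vs 2016 (4440.30) = 11.38%.
2018: real = 5610.4/1.150 = 4878.61; growth vs 2017 (4945.71) = -1.36%.
2019: real = 6460.3/1.234 = 5235.25; growth vs 2018 (4878.61) = 7.31%.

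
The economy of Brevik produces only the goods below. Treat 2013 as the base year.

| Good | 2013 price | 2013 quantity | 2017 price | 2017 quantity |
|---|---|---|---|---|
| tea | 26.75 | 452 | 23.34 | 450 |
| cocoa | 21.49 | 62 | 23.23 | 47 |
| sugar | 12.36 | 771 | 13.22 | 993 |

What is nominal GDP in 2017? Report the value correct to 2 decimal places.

24722.27

Nominal GDP 2017 = Σ (p_2017 × q_2017) = 23.34·450 + 23.23·47 + 13.22·993 = 24722.27.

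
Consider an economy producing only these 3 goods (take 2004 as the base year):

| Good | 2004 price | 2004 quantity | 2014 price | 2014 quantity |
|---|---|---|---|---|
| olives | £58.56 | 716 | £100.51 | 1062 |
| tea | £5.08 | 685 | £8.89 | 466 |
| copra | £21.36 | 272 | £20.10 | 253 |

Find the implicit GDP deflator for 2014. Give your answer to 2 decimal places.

Nominal GDP 2014 = 100.51·1062 + 8.89·466 + 20.10·253 = 115969.66.
Real GDP 2014 (at 2004 prices) = 58.56·1062 + 5.08·466 + 21.36·253 = 69962.08.
Deflator = Nominal/Real × 100 = 115969.66/69962.08 × 100 = 165.761.

165.76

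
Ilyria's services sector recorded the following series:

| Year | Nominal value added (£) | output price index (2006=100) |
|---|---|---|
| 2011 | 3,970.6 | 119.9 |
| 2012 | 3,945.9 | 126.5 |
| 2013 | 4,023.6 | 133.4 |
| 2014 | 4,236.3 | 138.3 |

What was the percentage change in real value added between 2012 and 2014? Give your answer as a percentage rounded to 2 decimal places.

-1.80%

Real value added 2012 = 3945.9/1.265 = 3119.29.
Real value added 2014 = 4236.3/1.383 = 3063.12.
Change = 3063.12/3119.29 − 1 = -0.0180.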